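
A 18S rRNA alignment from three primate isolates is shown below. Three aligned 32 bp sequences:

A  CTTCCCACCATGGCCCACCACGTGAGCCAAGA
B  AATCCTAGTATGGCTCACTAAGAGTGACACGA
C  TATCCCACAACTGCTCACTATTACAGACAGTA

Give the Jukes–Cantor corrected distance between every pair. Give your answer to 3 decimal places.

d(A,B) = 0.520, d(A,C) = 0.657, d(B,C) = 0.520

A–B: 12/32 sites differ → p = 0.375, d = −0.75 ln(1 − 0.5) = 0.519860 ≈ 0.520.
A–C: 14/32 sites differ → p = 0.4375, d = −0.75 ln(1 − 0.583333) = 0.656601 ≈ 0.657.
B–C: 12/32 sites differ → p = 0.375, d = −0.75 ln(1 − 0.5) = 0.519860 ≈ 0.520.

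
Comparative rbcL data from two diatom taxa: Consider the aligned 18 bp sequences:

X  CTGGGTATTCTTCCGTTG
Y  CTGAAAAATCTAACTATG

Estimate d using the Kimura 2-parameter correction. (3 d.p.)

0.680

Of 18 sites, 2 differences are transitions and 6 are transversions, so P = 2/18 ≈ 0.111111 and Q = 6/18 ≈ 0.333333.
Under the Kimura two-parameter model, d = −½ ln(1 − 2P − Q) − ¼ ln(1 − 2Q).
1 − 2P − Q = 0.444445, giving −½ ln(0.444445) = 0.405464.
1 − 2Q = 0.333334, giving −¼ ln(0.333334) = 0.274653.
d = 0.405464 + 0.274653 = 0.680117.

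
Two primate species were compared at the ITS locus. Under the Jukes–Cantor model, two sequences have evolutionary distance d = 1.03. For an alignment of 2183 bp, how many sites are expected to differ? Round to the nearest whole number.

Invert JC69: p = (3/4)(1 − e^(−4d/3)) = 0.75 × (1 − e^(-1.373333)) = 0.75 × (1 − 0.253261) = 0.560054.
Expected differing sites = pL ≈ 0.560054 × 2183 = 1222.597882 ≈ 1223.

1223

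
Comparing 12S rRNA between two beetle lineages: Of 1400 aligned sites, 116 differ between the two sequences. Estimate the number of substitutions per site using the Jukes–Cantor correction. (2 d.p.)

0.09

p = 116/1400 ≈ 0.082857.
d = −(3/4) ln(1 − 4p/3) = −0.75 ln(1 − 0.110476) = −0.75 ln(0.889524)
  = −0.75 × (-0.117069) = 0.087802 substitutions/site.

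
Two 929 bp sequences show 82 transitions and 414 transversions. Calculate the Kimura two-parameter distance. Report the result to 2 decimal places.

1.04

P = 82/929 ≈ 0.088267 and Q = 414/929 ≈ 0.44564.
Under the Kimura two-parameter model, d = −½ ln(1 − 2P − Q) − ¼ ln(1 − 2Q).
1 − 2P − Q = 0.377826, giving −½ ln(0.377826) = 0.486661.
1 − 2Q = 0.10872, giving −¼ ln(0.10872) = 0.554745.
d = 0.486661 + 0.554745 = 1.041406.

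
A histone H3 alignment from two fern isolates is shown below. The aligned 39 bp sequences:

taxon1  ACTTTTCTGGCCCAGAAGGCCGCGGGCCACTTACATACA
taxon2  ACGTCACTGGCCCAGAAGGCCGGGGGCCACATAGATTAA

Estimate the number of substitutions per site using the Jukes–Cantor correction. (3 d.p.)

0.240

The sequences differ at 8 of 39 sites (3, 5, 6, 23, 31, 34, 37, 38), so p = 8/39 ≈ 0.205128.
d = −(3/4) ln(1 − 4p/3) = −0.75 ln(1 − 0.273504) = −0.75 ln(0.726496)
  = −0.75 × (-0.319522) = 0.239642 substitutions/site.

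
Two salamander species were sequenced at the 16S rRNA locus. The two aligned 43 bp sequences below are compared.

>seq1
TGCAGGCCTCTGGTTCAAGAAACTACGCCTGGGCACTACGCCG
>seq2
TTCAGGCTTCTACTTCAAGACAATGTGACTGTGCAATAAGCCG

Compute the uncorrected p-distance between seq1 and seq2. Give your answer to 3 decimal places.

0.279

The sequences differ at 12 of 43 positions.
p = 12/43 = 0.279069… ≈ 0.279 (to 3 d.p.).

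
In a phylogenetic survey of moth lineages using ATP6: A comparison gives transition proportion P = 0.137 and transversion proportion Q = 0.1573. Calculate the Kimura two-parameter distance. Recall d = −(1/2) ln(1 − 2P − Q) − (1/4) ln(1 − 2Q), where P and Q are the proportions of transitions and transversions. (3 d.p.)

Under the Kimura two-parameter model, d = −½ ln(1 − 2P − Q) − ¼ ln(1 − 2Q).
1 − 2P − Q = 0.5687, giving −½ ln(0.5687) = 0.282201.
1 − 2Q = 0.6854, giving −¼ ln(0.6854) = 0.094438.
d = 0.282201 + 0.094438 = 0.376639.

0.377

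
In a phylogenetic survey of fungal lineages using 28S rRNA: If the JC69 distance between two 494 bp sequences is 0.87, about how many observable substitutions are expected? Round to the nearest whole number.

Invert JC69: p = (3/4)(1 − e^(−4d/3)) = 0.75 × (1 − e^(-1.16)) = 0.75 × (1 − 0.313486) = 0.514886.
Expected differing sites = pL ≈ 0.514886 × 494 = 254.353684 ≈ 254.

254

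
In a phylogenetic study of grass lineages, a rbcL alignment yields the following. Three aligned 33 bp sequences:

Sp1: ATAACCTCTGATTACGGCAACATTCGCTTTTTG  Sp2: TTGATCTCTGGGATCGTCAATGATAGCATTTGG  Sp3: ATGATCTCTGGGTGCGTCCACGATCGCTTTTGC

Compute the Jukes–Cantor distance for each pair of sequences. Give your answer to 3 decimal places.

d(Sp1,Sp2) = 0.625, d(Sp1,Sp3) = 0.441, d(Sp2,Sp3) = 0.293

Sp1–Sp2: 14/33 sites differ → p ≈ 0.424242, d = −0.75 ln(1 − 0.565656) = 0.625439 ≈ 0.625.
Sp1–Sp3: 11/33 sites differ → p ≈ 0.333333, d = −0.75 ln(1 − 0.444444) = 0.440839 ≈ 0.441.
Sp2–Sp3: 8/33 sites differ → p ≈ 0.242424, d = −0.75 ln(1 − 0.323232) = 0.292820 ≈ 0.293.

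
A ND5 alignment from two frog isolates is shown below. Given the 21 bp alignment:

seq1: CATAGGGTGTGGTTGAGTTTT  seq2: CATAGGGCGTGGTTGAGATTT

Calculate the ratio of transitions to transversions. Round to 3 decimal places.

Transitions are A↔G and C↔T; transversions are all other mismatches.
Transitions: 1. Transversions: 1.
R = 1/1 = 1.000.

1.000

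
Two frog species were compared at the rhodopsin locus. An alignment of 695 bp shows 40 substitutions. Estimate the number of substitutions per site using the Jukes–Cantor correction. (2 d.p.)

p = 40/695 ≈ 0.057554.
d = −(3/4) ln(1 − 4p/3) = −0.75 ln(1 − 0.076739) = −0.75 ln(0.923261)
  = −0.75 × (-0.079843) = 0.059882 substitutions/site.

0.06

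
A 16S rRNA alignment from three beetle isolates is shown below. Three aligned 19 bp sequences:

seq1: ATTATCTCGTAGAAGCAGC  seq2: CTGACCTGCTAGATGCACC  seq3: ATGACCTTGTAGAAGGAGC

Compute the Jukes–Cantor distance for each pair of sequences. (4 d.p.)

d(seq1,seq2) = 0.5068, d(seq1,seq3) = 0.2471, d(seq2,seq3) = 0.4099

seq1–seq2: 7/19 sites differ → p ≈ 0.368421, d = −0.75 ln(1 − 0.491228) = 0.506816 ≈ 0.5068.
seq1–seq3: 4/19 sites differ → p ≈ 0.210526, d = −0.75 ln(1 − 0.280701) = 0.247109 ≈ 0.2471.
seq2–seq3: 6/19 sites differ → p ≈ 0.315789, d = −0.75 ln(1 − 0.421052) = 0.409907 ≈ 0.4099.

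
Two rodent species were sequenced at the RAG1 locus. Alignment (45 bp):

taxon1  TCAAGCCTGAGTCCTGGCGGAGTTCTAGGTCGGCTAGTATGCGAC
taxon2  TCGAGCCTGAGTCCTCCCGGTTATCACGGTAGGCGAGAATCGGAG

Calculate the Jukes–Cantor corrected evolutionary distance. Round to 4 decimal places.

0.4019

The sequences differ at 14 of 45 sites, so p = 14/45 ≈ 0.311111.
d = −(3/4) ln(1 − 4p/3) = −0.75 ln(1 − 0.414815) = −0.75 ln(0.585185)
  = −0.75 × (-0.535827) = 0.401870 substitutions/site.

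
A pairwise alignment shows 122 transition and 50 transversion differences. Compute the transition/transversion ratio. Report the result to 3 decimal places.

R = 122/50 = 2.440.

2.440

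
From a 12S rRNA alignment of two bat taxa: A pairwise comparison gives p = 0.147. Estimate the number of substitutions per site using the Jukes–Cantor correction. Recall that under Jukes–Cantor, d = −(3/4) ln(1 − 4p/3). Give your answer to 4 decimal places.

d = −(3/4) ln(1 − 4p/3) = −0.75 ln(1 − 0.196) = −0.75 ln(0.804)
  = −0.75 × (-0.218156) = 0.163617 substitutions/site.

0.1636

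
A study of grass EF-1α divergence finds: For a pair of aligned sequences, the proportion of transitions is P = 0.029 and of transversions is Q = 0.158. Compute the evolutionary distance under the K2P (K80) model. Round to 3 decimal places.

Under the Kimura two-parameter model, d = −½ ln(1 − 2P − Q) − ¼ ln(1 − 2Q).
1 − 2P − Q = 0.784, giving −½ ln(0.784) = 0.121673.
1 − 2Q = 0.684, giving −¼ ln(0.684) = 0.094949.
d = 0.121673 + 0.094949 = 0.216622.

0.217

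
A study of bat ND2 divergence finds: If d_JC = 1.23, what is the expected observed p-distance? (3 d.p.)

p = (3/4)(1 − e^(−4d/3)) = 0.75 × (1 − e^(-1.64)) = 0.75 × (1 − 0.193980) = 0.604515.

0.605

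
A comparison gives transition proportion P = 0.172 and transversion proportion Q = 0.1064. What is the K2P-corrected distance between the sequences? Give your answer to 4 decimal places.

0.3591

Under the Kimura two-parameter model, d = −½ ln(1 − 2P − Q) − ¼ ln(1 − 2Q).
1 − 2P − Q = 0.5496, giving −½ ln(0.5496) = 0.299282.
1 − 2Q = 0.7872, giving −¼ ln(0.7872) = 0.059818.
d = 0.299282 + 0.059818 = 0.359100.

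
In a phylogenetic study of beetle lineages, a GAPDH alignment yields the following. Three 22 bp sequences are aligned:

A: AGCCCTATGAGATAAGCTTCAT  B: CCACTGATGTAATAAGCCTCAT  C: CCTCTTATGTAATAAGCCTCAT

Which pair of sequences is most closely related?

A–B: 8/22 differ, p = 0.364, d = 0.497.
A–C: 7/22 differ, p = 0.318, d = 0.414.
B–C: 2/22 differ, p = 0.091, d = 0.097.
The smallest distance is between B and C.

B and C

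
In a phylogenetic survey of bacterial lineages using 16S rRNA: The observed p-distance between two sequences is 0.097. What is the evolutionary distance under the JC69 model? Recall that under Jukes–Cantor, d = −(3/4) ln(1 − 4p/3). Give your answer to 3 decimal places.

0.104

d = −(3/4) ln(1 − 4p/3) = −0.75 ln(1 − 0.129333) = −0.75 ln(0.870667)
  = −0.75 × (-0.138496) = 0.103872 substitutions/site.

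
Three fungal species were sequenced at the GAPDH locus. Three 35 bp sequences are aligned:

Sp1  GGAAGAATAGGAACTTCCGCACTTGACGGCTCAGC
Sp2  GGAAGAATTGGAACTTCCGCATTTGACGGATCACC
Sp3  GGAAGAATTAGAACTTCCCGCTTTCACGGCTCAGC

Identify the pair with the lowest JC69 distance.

Sp1 and Sp2

Sp1–Sp2: 4/35 differ, p = 0.114, d = 0.124.
Sp1–Sp3: 7/35 differ, p = 0.200, d = 0.233.
Sp2–Sp3: 7/35 differ, p = 0.200, d = 0.233.
The smallest distance is between Sp1 and Sp2.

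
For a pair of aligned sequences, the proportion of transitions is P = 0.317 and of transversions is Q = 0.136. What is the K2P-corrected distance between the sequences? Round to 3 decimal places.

0.814

Under the Kimura two-parameter model, d = −½ ln(1 − 2P − Q) − ¼ ln(1 − 2Q).
1 − 2P − Q = 0.23, giving −½ ln(0.23) = 0.734838.
1 − 2Q = 0.728, giving −¼ ln(0.728) = 0.079364.
d = 0.734838 + 0.079364 = 0.814202.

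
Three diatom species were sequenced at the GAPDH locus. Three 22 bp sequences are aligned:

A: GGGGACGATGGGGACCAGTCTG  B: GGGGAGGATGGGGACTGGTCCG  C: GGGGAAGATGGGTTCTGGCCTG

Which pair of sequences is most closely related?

A–B: 4/22 differ, p = 0.182, d = 0.208.
A–C: 6/22 differ, p = 0.273, d = 0.339.
B–C: 5/22 differ, p = 0.227, d = 0.271.
The smallest distance is between A and B.

A and B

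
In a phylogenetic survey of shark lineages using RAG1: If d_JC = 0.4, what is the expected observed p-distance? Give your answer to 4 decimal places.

p = (3/4)(1 − e^(−4d/3)) = 0.75 × (1 − e^(-0.533333)) = 0.75 × (1 − 0.586646) = 0.310016.

0.3100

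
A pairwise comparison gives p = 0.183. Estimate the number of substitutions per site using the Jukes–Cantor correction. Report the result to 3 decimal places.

0.210

d = −(3/4) ln(1 − 4p/3) = −0.75 ln(1 − 0.244) = −0.75 ln(0.756)
  = −0.75 × (-0.279714) = 0.209786 substitutions/site.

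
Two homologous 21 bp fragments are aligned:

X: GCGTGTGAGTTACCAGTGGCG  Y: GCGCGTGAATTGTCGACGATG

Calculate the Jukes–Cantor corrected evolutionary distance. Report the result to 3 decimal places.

0.635

The sequences differ at 9 of 21 sites (4, 9, 12, 13, 15, 16, 17, 19, 20), so p = 9/21 ≈ 0.428571.
d = −(3/4) ln(1 − 4p/3) = −0.75 ln(1 − 0.571428) = −0.75 ln(0.428572)
  = −0.75 × (-0.847297) = 0.635473 substitutions/site.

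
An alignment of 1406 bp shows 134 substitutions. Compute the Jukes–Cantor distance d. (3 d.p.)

p = 134/1406 ≈ 0.095306.
d = −(3/4) ln(1 − 4p/3) = −0.75 ln(1 − 0.127075) = −0.75 ln(0.872925)
  = −0.75 × (-0.135906) = 0.101930 substitutions/site.

0.102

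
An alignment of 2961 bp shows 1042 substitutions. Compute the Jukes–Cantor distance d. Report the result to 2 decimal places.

p = 1042/2961 ≈ 0.351908.
d = −(3/4) ln(1 − 4p/3) = −0.75 ln(1 − 0.469211) = −0.75 ln(0.530789)
  = −0.75 × (-0.633391) = 0.475043 substitutions/site.

0.48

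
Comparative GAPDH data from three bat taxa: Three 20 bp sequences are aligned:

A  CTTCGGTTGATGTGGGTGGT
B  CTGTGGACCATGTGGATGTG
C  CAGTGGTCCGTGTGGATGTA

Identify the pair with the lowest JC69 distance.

B and C

A–B: 8/20 differ, p = 0.400, d = 0.572.
A–C: 9/20 differ, p = 0.450, d = 0.687.
B–C: 4/20 differ, p = 0.200, d = 0.233.
The smallest distance is between B and C.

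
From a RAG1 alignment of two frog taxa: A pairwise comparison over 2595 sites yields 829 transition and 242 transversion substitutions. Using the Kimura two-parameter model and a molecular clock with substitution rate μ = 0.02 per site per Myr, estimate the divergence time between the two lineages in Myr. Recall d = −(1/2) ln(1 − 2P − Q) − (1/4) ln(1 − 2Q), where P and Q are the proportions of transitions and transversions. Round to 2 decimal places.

17.76

P = 829/2595 ≈ 0.319461 and Q = 242/2595 ≈ 0.093256.
Under the Kimura two-parameter model, d = −½ ln(1 − 2P − Q) − ¼ ln(1 − 2Q).
1 − 2P − Q = 0.267822, giving −½ ln(0.267822) = 0.658716.
1 − 2Q = 0.813488, giving −¼ ln(0.813488) = 0.051606.
d = 0.658716 + 0.051606 = 0.710322.
Under a molecular clock d = 2μt, so t = d/(2μ) = 0.710322 / (2 × 0.02) = 17.76 Myr.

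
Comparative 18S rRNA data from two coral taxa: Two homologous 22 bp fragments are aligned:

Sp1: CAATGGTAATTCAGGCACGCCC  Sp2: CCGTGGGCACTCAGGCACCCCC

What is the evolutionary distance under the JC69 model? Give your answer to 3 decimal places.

The sequences differ at 6 of 22 sites (2, 3, 7, 8, 10, 19), so p = 6/22 ≈ 0.272727.
d = −(3/4) ln(1 − 4p/3) = −0.75 ln(1 − 0.363636) = −0.75 ln(0.636364)
  = −0.75 × (-0.451985) = 0.338989 substitutions/site.

0.339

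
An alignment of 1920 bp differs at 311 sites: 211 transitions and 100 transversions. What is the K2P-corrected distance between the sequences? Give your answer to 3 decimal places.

0.186

P = 211/1920 ≈ 0.109896 and Q = 100/1920 ≈ 0.052083.
Under the Kimura two-parameter model, d = −½ ln(1 − 2P − Q) − ¼ ln(1 − 2Q).
1 − 2P − Q = 0.728125, giving −½ ln(0.728125) = 0.158641.
1 − 2Q = 0.895834, giving −¼ ln(0.895834) = 0.027500.
d = 0.158641 + 0.027500 = 0.186141.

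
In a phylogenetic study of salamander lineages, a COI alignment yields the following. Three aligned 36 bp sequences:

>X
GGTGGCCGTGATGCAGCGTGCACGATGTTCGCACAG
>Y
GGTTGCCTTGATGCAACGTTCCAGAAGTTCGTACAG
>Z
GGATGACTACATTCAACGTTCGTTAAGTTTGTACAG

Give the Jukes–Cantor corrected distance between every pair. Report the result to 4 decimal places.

d(X,Y) = 0.2635, d(X,Z) = 0.6082, d(Y,Z) = 0.3041

X–Y: 8/36 sites differ → p ≈ 0.222222, d = −0.75 ln(1 − 0.296296) = 0.263548 ≈ 0.2635.
X–Z: 15/36 sites differ → p ≈ 0.416667, d = −0.75 ln(1 − 0.555556) = 0.608198 ≈ 0.6082.
Y–Z: 9/36 sites differ → p = 0.25, d = −0.75 ln(1 − 0.333333) = 0.304098 ≈ 0.3041.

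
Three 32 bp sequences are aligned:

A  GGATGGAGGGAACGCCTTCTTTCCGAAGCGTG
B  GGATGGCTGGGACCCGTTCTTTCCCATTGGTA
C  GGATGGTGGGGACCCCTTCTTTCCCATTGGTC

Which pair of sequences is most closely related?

B and C

A–B: 10/32 differ, p = 0.313, d = 0.404.
A–C: 8/32 differ, p = 0.250, d = 0.304.
B–C: 4/32 differ, p = 0.125, d = 0.137.
The smallest distance is between B and C.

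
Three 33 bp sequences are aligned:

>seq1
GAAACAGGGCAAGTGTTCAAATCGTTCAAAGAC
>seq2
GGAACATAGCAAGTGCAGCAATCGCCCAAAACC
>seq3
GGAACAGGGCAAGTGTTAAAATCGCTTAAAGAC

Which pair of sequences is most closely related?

seq1 and seq3

seq1–seq2: 11/33 differ, p = 0.333, d = 0.441.
seq1–seq3: 4/33 differ, p = 0.121, d = 0.132.
seq2–seq3: 10/33 differ, p = 0.303, d = 0.388.
The smallest distance is between seq1 and seq3.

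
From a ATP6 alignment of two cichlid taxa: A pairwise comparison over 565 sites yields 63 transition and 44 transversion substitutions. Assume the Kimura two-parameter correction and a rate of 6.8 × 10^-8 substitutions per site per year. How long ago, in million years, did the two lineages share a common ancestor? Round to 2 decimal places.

P = 63/565 ≈ 0.111504 and Q = 44/565 ≈ 0.077876.
Under the Kimura two-parameter model, d = −½ ln(1 − 2P − Q) − ¼ ln(1 − 2Q).
1 − 2P − Q = 0.699116, giving −½ ln(0.699116) = 0.178969.
1 − 2Q = 0.844248, giving −¼ ln(0.844248) = 0.042327.
d = 0.178969 + 0.042327 = 0.221296.
Under a molecular clock d = 2μt, so t = d/(2μ) = 0.221296 / (2 × 6.8 × 10^-8) = 1.63 million years.

1.63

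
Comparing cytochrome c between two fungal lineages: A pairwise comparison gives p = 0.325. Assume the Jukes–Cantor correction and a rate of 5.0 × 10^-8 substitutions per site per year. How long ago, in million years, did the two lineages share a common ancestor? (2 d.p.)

d = −(3/4) ln(1 − 4p/3) = −0.75 ln(1 − 0.433333) = −0.75 ln(0.566667)
  = −0.75 × (-0.567983) = 0.425987 substitutions/site.
Under a molecular clock d = 2μt, so t = d/(2μ) = 0.425987 / (2 × 5.0 × 10^-8) = 4.26 million years.

4.26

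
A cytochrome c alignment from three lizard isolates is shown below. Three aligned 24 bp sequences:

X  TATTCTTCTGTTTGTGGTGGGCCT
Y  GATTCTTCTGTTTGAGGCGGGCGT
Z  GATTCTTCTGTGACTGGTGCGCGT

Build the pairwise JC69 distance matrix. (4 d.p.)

d(X,Y) = 0.1885, d(X,Z) = 0.3041, d(Y,Z) = 0.3041

X–Y: 4/24 sites differ → p ≈ 0.166667, d = −0.75 ln(1 − 0.222223) = 0.188487 ≈ 0.1885.
X–Z: 6/24 sites differ → p = 0.25, d = −0.75 ln(1 − 0.333333) = 0.304098 ≈ 0.3041.
Y–Z: 6/24 sites differ → p = 0.25, d = −0.75 ln(1 − 0.333333) = 0.304098 ≈ 0.3041.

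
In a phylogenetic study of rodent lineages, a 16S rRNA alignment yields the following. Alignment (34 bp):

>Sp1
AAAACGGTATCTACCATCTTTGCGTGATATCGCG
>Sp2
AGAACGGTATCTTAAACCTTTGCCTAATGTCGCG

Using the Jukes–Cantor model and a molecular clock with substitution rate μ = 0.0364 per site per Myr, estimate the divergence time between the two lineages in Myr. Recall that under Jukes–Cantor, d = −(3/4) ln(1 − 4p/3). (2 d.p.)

The sequences differ at 8 of 34 sites (2, 13, 14, 15, 17, 24, 26, 29), so p = 8/34 ≈ 0.235294.
d = −(3/4) ln(1 − 4p/3) = −0.75 ln(1 − 0.313725) = −0.75 ln(0.686275)
  = −0.75 × (-0.376477) = 0.282358 substitutions/site.
Under a molecular clock d = 2μt, so t = d/(2μ) = 0.282358 / (2 × 0.0364) = 3.88 Myr.

3.88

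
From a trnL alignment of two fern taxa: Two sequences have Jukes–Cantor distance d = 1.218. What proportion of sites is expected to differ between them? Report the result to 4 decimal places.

p = (3/4)(1 − e^(−4d/3)) = 0.75 × (1 − e^(-1.624)) = 0.75 × (1 − 0.197109) = 0.602168.

0.6022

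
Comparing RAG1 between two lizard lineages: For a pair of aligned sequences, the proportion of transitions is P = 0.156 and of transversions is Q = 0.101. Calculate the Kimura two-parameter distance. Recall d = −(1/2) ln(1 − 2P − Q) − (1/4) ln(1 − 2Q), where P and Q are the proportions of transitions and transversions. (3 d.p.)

0.323

Under the Kimura two-parameter model, d = −½ ln(1 − 2P − Q) − ¼ ln(1 − 2Q).
1 − 2P − Q = 0.587, giving −½ ln(0.587) = 0.266365.
1 − 2Q = 0.798, giving −¼ ln(0.798) = 0.056412.
d = 0.266365 + 0.056412 = 0.322777.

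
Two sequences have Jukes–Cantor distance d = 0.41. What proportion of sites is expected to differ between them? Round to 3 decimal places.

0.316

p = (3/4)(1 − e^(−4d/3)) = 0.75 × (1 − e^(-0.546667)) = 0.75 × (1 − 0.578876) = 0.315843.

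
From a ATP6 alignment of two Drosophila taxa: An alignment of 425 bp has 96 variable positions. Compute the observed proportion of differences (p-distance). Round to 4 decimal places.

p = 96/425 = 0.225882… ≈ 0.2259 (to 4 d.p.).

0.2259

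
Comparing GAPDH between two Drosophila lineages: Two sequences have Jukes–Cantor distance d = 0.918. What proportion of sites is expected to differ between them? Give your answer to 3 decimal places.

p = (3/4)(1 − e^(−4d/3)) = 0.75 × (1 − e^(-1.224)) = 0.75 × (1 − 0.294052) = 0.529461.

0.529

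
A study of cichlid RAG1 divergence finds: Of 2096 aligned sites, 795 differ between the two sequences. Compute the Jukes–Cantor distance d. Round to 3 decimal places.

p = 795/2096 ≈ 0.379294.
d = −(3/4) ln(1 − 4p/3) = −0.75 ln(1 − 0.505725) = −0.75 ln(0.494275)
  = −0.75 × (-0.704663) = 0.528497 substitutions/site.

0.528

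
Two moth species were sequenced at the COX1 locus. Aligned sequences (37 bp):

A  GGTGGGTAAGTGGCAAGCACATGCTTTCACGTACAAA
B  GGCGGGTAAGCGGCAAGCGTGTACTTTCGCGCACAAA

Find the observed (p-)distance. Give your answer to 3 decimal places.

The sequences differ at 8 of 37 positions (sites 3, 11, 19, 20, 21, 23, 29, 32).
p = 8/37 = 0.216216… ≈ 0.216 (to 3 d.p.).

0.216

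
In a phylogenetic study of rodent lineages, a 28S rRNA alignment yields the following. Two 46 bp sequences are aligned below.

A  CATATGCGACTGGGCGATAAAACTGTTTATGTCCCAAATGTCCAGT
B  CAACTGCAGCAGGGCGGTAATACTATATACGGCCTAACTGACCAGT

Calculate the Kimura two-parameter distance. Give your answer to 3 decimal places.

0.392

Of 46 sites, 6 differences are transitions and 8 are transversions, so P = 6/46 ≈ 0.130435 and Q = 8/46 ≈ 0.173913.
Under the Kimura two-parameter model, d = −½ ln(1 − 2P − Q) − ¼ ln(1 − 2Q).
1 − 2P − Q = 0.565217, giving −½ ln(0.565217) = 0.285273.
1 − 2Q = 0.652174, giving −¼ ln(0.652174) = 0.106861.
d = 0.285273 + 0.106861 = 0.392134.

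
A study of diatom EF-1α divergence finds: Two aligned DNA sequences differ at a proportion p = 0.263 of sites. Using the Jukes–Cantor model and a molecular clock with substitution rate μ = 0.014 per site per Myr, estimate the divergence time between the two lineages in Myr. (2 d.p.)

d = −(3/4) ln(1 − 4p/3) = −0.75 ln(1 − 0.350667) = −0.75 ln(0.649333)
  = −0.75 × (-0.431810) = 0.323858 substitutions/site.
Under a molecular clock d = 2μt, so t = d/(2μ) = 0.323858 / (2 × 0.014) = 11.57 Myr.

11.57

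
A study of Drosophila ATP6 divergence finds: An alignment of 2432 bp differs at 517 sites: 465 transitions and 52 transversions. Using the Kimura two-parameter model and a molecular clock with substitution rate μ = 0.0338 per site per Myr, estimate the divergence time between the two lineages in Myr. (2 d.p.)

P = 465/2432 ≈ 0.191201 and Q = 52/2432 ≈ 0.021382.
Under the Kimura two-parameter model, d = −½ ln(1 − 2P − Q) − ¼ ln(1 − 2Q).
1 − 2P − Q = 0.596216, giving −½ ln(0.596216) = 0.258576.
1 − 2Q = 0.957236, giving −¼ ln(0.957236) = 0.010926.
d = 0.258576 + 0.010926 = 0.269502.
Under a molecular clock d = 2μt, so t = d/(2μ) = 0.269502 / (2 × 0.0338) = 3.99 Myr.

3.99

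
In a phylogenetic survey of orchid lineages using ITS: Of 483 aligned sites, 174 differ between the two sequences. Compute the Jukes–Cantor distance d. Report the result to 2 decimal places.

p = 174/483 ≈ 0.360248.
d = −(3/4) ln(1 − 4p/3) = −0.75 ln(1 − 0.480331) = −0.75 ln(0.519669)
  = −0.75 × (-0.654563) = 0.490922 substitutions/site.

0.49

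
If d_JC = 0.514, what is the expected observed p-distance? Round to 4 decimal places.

p = (3/4)(1 − e^(−4d/3)) = 0.75 × (1 − e^(-0.685333)) = 0.75 × (1 − 0.503922) = 0.372059.

0.3721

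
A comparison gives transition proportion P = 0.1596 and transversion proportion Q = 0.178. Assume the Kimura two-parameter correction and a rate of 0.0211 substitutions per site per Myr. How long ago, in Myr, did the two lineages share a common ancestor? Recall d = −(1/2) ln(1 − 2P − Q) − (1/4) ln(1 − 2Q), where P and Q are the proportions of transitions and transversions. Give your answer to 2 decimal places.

Under the Kimura two-parameter model, d = −½ ln(1 − 2P − Q) − ¼ ln(1 − 2Q).
1 − 2P − Q = 0.5028, giving −½ ln(0.5028) = 0.343781.
1 − 2Q = 0.644, giving −¼ ln(0.644) = 0.110014.
d = 0.343781 + 0.110014 = 0.453795.
Under a molecular clock d = 2μt, so t = d/(2μ) = 0.453795 / (2 × 0.0211) = 10.75 Myr.

10.75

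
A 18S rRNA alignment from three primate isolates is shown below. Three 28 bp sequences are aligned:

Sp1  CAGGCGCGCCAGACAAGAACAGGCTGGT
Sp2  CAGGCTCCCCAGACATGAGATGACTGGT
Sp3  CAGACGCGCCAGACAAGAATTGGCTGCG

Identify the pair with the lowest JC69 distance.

Sp1 and Sp3

Sp1–Sp2: 7/28 differ, p = 0.250, d = 0.304.
Sp1–Sp3: 5/28 differ, p = 0.179, d = 0.204.
Sp2–Sp3: 9/28 differ, p = 0.321, d = 0.420.
The smallest distance is between Sp1 and Sp3.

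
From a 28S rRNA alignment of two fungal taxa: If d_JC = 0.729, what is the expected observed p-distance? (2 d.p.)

p = (3/4)(1 − e^(−4d/3)) = 0.75 × (1 − e^(-0.972)) = 0.75 × (1 − 0.378326) = 0.466256.

0.47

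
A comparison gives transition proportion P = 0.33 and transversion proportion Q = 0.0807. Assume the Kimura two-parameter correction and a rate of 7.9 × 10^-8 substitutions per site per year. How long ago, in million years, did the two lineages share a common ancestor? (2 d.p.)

Under the Kimura two-parameter model, d = −½ ln(1 − 2P − Q) − ¼ ln(1 − 2Q).
1 − 2P − Q = 0.2593, giving −½ ln(0.2593) = 0.674885.
1 − 2Q = 0.8386, giving −¼ ln(0.8386) = 0.044005.
d = 0.674885 + 0.044005 = 0.718890.
Under a molecular clock d = 2μt, so t = d/(2μ) = 0.718890 / (2 × 7.9 × 10^-8) = 4.55 million years.

4.55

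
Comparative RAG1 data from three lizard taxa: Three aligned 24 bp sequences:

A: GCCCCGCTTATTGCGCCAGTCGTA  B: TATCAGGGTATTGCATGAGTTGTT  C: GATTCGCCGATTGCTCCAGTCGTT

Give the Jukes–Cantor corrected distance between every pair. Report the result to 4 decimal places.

A–B: 11/24 sites differ → p ≈ 0.458333, d = −0.75 ln(1 − 0.611111) = 0.708346 ≈ 0.7083.
A–C: 7/24 sites differ → p ≈ 0.291667, d = −0.75 ln(1 − 0.388889) = 0.369358 ≈ 0.3694.
B–C: 10/24 sites differ → p ≈ 0.416667, d = −0.75 ln(1 − 0.555556) = 0.608198 ≈ 0.6082.

d(A,B) = 0.7083, d(A,C) = 0.3694, d(B,C) = 0.6082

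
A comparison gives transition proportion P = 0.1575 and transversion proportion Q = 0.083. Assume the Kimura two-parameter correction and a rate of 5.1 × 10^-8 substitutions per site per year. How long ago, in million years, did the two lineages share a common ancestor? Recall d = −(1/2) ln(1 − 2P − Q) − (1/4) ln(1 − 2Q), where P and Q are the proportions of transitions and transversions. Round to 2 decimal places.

2.93

Under the Kimura two-parameter model, d = −½ ln(1 − 2P − Q) − ¼ ln(1 − 2Q).
1 − 2P − Q = 0.602, giving −½ ln(0.602) = 0.253749.
1 − 2Q = 0.834, giving −¼ ln(0.834) = 0.045380.
d = 0.253749 + 0.045380 = 0.299129.
Under a molecular clock d = 2μt, so t = d/(2μ) = 0.299129 / (2 × 5.1 × 10^-8) = 2.93 million years.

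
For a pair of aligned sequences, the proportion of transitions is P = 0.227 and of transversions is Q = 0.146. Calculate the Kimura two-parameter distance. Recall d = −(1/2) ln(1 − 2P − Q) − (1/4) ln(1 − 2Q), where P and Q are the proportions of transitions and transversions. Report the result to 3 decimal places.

0.544

Under the Kimura two-parameter model, d = −½ ln(1 − 2P − Q) − ¼ ln(1 − 2Q).
1 − 2P − Q = 0.4, giving −½ ln(0.4) = 0.458145.
1 − 2Q = 0.708, giving −¼ ln(0.708) = 0.086328.
d = 0.458145 + 0.086328 = 0.544473.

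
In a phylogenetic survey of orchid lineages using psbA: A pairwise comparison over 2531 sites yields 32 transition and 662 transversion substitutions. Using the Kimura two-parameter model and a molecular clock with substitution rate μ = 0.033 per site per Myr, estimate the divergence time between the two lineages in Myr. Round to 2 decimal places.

5.37

P = 32/2531 ≈ 0.012643 and Q = 662/2531 ≈ 0.261557.
Under the Kimura two-parameter model, d = −½ ln(1 − 2P − Q) − ¼ ln(1 − 2Q).
1 − 2P − Q = 0.713157, giving −½ ln(0.713157) = 0.169027.
1 − 2Q = 0.476886, giving −¼ ln(0.476886) = 0.185119.
d = 0.169027 + 0.185119 = 0.354146.
Under a molecular clock d = 2μt, so t = d/(2μ) = 0.354146 / (2 × 0.033) = 5.37 Myr.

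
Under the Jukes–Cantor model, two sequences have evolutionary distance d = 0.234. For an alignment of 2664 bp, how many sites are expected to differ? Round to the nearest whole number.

536

Invert JC69: p = (3/4)(1 − e^(−4d/3)) = 0.75 × (1 − e^(-0.312)) = 0.75 × (1 − 0.731982) = 0.201014.
Expected differing sites = pL ≈ 0.201014 × 2664 = 535.501296 ≈ 536.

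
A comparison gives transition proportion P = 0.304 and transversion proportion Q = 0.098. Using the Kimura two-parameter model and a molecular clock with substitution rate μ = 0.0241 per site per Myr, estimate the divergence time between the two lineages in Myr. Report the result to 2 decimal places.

13.83

Under the Kimura two-parameter model, d = −½ ln(1 − 2P − Q) − ¼ ln(1 − 2Q).
1 − 2P − Q = 0.294, giving −½ ln(0.294) = 0.612088.
1 − 2Q = 0.804, giving −¼ ln(0.804) = 0.054539.
d = 0.612088 + 0.054539 = 0.666627.
Under a molecular clock d = 2μt, so t = d/(2μ) = 0.666627 / (2 × 0.0241) = 13.83 Myr.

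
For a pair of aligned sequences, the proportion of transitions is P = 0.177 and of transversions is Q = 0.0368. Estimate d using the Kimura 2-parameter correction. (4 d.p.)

Under the Kimura two-parameter model, d = −½ ln(1 − 2P − Q) − ¼ ln(1 − 2Q).
1 − 2P − Q = 0.6092, giving −½ ln(0.6092) = 0.247804.
1 − 2Q = 0.9264, giving −¼ ln(0.9264) = 0.019112.
d = 0.247804 + 0.019112 = 0.266916.

0.2669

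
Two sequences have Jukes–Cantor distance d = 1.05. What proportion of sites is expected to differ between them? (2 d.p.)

0.57

p = (3/4)(1 − e^(−4d/3)) = 0.75 × (1 − e^(-1.4)) = 0.75 × (1 − 0.246597) = 0.565052.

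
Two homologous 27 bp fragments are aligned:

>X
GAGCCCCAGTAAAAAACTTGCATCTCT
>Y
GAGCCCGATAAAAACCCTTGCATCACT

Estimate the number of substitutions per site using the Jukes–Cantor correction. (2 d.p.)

The sequences differ at 6 of 27 sites (7, 9, 10, 15, 16, 25), so p = 6/27 ≈ 0.222222.
d = −(3/4) ln(1 − 4p/3) = −0.75 ln(1 − 0.296296) = −0.75 ln(0.703704)
  = −0.75 × (-0.351397) = 0.263548 substitutions/site.

0.26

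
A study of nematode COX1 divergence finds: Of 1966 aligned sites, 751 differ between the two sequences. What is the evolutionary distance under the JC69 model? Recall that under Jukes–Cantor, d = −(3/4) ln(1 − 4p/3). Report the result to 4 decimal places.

p = 751/1966 ≈ 0.381994.
d = −(3/4) ln(1 − 4p/3) = −0.75 ln(1 − 0.509325) = −0.75 ln(0.490675)
  = −0.75 × (-0.711973) = 0.533980 substitutions/site.

0.5340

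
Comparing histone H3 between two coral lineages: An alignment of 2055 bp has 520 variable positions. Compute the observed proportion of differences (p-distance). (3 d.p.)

0.253

p = 520/2055 = 0.253041… ≈ 0.253 (to 3 d.p.).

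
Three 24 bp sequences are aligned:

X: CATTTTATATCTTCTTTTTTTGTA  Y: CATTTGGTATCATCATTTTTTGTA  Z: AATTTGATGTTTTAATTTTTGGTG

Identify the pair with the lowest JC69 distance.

X–Y: 4/24 differ, p = 0.167, d = 0.188.
X–Z: 8/24 differ, p = 0.333, d = 0.441.
Y–Z: 8/24 differ, p = 0.333, d = 0.441.
The smallest distance is between X and Y.

X and Y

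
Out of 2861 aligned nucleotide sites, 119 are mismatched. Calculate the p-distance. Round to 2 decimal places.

0.04

p = 119/2861 = 0.041593… ≈ 0.04 (to 2 d.p.).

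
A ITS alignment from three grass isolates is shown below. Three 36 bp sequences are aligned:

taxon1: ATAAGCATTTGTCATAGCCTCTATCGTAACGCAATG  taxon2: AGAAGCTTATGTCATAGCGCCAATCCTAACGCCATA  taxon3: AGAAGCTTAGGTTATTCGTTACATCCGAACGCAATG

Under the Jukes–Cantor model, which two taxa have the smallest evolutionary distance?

taxon1 and taxon2

taxon1–taxon2: 9/36 differ, p = 0.250, d = 0.304.
taxon1–taxon3: 13/36 differ, p = 0.361, d = 0.493.
taxon2–taxon3: 12/36 differ, p = 0.333, d = 0.441.
The smallest distance is between taxon1 and taxon2.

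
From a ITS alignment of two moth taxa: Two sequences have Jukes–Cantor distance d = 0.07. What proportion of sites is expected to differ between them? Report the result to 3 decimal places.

p = (3/4)(1 − e^(−4d/3)) = 0.75 × (1 − e^(-0.093333)) = 0.75 × (1 − 0.910890) = 0.066833.

0.067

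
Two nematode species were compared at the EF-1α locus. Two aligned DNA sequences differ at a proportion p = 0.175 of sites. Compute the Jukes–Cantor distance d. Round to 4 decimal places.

0.1993

d = −(3/4) ln(1 − 4p/3) = −0.75 ln(1 − 0.233333) = −0.75 ln(0.766667)
  = −0.75 × (-0.265703) = 0.199277 substitutions/site.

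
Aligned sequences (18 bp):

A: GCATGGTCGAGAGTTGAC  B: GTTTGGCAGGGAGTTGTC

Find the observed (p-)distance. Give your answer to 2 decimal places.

0.33

The sequences differ at 6 of 18 positions (sites 2, 3, 7, 8, 10, 17).
p = 6/18 = 0.333333… ≈ 0.33 (to 2 d.p.).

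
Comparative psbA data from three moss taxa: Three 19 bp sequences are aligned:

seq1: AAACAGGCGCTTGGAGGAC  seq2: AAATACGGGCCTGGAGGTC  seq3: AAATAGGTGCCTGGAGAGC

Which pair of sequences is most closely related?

seq1–seq2: 5/19 differ, p = 0.263, d = 0.324.
seq1–seq3: 5/19 differ, p = 0.263, d = 0.324.
seq2–seq3: 4/19 differ, p = 0.211, d = 0.247.
The smallest distance is between seq2 and seq3.

seq2 and seq3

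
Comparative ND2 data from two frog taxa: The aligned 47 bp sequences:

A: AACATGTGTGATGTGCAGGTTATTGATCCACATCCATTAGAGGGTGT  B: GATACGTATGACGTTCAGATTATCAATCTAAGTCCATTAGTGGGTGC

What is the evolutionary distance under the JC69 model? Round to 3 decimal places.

The sequences differ at 14 of 47 sites, so p = 14/47 ≈ 0.297872.
d = −(3/4) ln(1 − 4p/3) = −0.75 ln(1 − 0.397163) = −0.75 ln(0.602837)
  = −0.75 × (-0.506108) = 0.379581 substitutions/site.

0.380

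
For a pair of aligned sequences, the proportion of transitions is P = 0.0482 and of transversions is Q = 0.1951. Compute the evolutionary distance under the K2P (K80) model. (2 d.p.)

Under the Kimura two-parameter model, d = −½ ln(1 − 2P − Q) − ¼ ln(1 − 2Q).
1 − 2P − Q = 0.7085, giving −½ ln(0.7085) = 0.172303.
1 − 2Q = 0.6098, giving −¼ ln(0.6098) = 0.123656.
d = 0.172303 + 0.123656 = 0.295959.

0.30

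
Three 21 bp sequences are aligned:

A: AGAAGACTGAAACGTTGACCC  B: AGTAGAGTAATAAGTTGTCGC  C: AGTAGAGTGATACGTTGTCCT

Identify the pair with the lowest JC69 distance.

B and C

A–B: 7/21 differ, p = 0.333, d = 0.441.
A–C: 5/21 differ, p = 0.238, d = 0.286.
B–C: 4/21 differ, p = 0.190, d = 0.220.
The smallest distance is between B and C.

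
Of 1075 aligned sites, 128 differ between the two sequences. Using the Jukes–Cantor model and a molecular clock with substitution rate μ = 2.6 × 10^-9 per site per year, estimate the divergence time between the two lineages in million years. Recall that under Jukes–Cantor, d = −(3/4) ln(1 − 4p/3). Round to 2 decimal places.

p = 128/1075 ≈ 0.11907.
d = −(3/4) ln(1 − 4p/3) = −0.75 ln(1 − 0.15876) = −0.75 ln(0.84124)
  = −0.75 × (-0.172878) = 0.129659 substitutions/site.
Under a molecular clock d = 2μt, so t = d/(2μ) = 0.129659 / (2 × 2.6 × 10^-9) = 24.93 million years.

24.93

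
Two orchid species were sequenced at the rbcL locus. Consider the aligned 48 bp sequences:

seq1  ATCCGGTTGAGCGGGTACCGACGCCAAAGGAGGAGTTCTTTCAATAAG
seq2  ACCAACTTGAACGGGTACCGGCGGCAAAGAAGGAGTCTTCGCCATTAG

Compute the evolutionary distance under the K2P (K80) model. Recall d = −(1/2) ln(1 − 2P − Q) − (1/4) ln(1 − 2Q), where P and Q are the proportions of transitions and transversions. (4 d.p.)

0.3785

Of 48 sites, 8 differences are transitions and 6 are transversions, so P = 8/48 ≈ 0.166667 and Q = 6/48 = 0.125.
Under the Kimura two-parameter model, d = −½ ln(1 − 2P − Q) − ¼ ln(1 − 2Q).
1 − 2P − Q = 0.541666, giving −½ ln(0.541666) = 0.306553.
1 − 2Q = 0.75, giving −¼ ln(0.75) = 0.071921.
d = 0.306553 + 0.071921 = 0.378474.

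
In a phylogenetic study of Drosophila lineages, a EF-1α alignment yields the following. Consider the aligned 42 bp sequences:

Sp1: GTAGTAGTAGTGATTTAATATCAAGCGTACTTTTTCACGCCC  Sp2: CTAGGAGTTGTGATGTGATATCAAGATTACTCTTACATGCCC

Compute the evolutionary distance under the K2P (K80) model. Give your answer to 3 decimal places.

Of 42 sites, 3 differences are transitions and 7 are transversions, so P = 3/42 ≈ 0.071429 and Q = 7/42 ≈ 0.166667.
Under the Kimura two-parameter model, d = −½ ln(1 − 2P − Q) − ¼ ln(1 − 2Q).
1 − 2P − Q = 0.690475, giving −½ ln(0.690475) = 0.185188.
1 − 2Q = 0.666666, giving −¼ ln(0.666666) = 0.101367.
d = 0.185188 + 0.101367 = 0.286555.

0.287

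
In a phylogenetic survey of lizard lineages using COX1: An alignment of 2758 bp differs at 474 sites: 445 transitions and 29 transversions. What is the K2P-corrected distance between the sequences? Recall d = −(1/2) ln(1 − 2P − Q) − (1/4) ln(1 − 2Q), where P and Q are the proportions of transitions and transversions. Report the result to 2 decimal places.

P = 445/2758 ≈ 0.161349 and Q = 29/2758 ≈ 0.010515.
Under the Kimura two-parameter model, d = −½ ln(1 − 2P − Q) − ¼ ln(1 − 2Q).
1 − 2P − Q = 0.666787, giving −½ ln(0.666787) = 0.202642.
1 − 2Q = 0.97897, giving −¼ ln(0.97897) = 0.005314.
d = 0.202642 + 0.005314 = 0.207956.

0.21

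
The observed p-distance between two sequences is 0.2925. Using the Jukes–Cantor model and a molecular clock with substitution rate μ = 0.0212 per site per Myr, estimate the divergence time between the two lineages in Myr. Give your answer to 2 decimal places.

d = −(3/4) ln(1 − 4p/3) = −0.75 ln(1 − 0.39) = −0.75 ln(0.61)
  = −0.75 × (-0.494296) = 0.370722 substitutions/site.
Under a molecular clock d = 2μt, so t = d/(2μ) = 0.370722 / (2 × 0.0212) = 8.74 Myr.

8.74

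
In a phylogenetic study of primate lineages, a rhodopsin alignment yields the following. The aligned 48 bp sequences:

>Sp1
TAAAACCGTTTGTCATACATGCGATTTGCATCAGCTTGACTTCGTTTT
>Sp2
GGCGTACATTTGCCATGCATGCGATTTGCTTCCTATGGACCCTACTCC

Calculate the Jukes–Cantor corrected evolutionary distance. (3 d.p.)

0.657

The sequences differ at 21 of 48 sites, so p = 21/48 = 0.4375.
d = −(3/4) ln(1 − 4p/3) = −0.75 ln(1 − 0.583333) = −0.75 ln(0.416667)
  = −0.75 × (-0.875468) = 0.656601 substitutions/site.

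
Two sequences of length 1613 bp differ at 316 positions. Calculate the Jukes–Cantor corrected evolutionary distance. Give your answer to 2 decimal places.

0.23

p = 316/1613 ≈ 0.195908.
d = −(3/4) ln(1 − 4p/3) = −0.75 ln(1 − 0.261211) = −0.75 ln(0.738789)
  = −0.75 × (-0.302743) = 0.227057 substitutions/site.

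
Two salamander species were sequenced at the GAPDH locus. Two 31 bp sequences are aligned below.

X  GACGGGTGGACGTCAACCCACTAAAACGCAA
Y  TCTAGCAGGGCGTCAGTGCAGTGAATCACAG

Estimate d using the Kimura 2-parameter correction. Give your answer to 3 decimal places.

Of 31 sites, 8 differences are transitions and 7 are transversions, so P = 8/31 ≈ 0.258065 and Q = 7/31 ≈ 0.225806.
Under the Kimura two-parameter model, d = −½ ln(1 − 2P − Q) − ¼ ln(1 − 2Q).
1 − 2P − Q = 0.258064, giving −½ ln(0.258064) = 0.677274.
1 − 2Q = 0.548388, giving −¼ ln(0.548388) = 0.150193.
d = 0.677274 + 0.150193 = 0.827467.

0.827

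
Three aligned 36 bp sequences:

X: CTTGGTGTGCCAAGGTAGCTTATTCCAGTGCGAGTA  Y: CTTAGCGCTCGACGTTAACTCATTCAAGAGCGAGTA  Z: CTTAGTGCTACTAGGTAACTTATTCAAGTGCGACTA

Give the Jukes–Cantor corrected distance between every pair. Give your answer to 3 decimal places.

X–Y: 11/36 sites differ → p ≈ 0.305556, d = −0.75 ln(1 − 0.407408) = 0.392437 ≈ 0.392.
X–Z: 8/36 sites differ → p ≈ 0.222222, d = −0.75 ln(1 − 0.296296) = 0.263548 ≈ 0.264.
Y–Z: 9/36 sites differ → p = 0.25, d = −0.75 ln(1 − 0.333333) = 0.304098 ≈ 0.304.

d(X,Y) = 0.392, d(X,Z) = 0.264, d(Y,Z) = 0.304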